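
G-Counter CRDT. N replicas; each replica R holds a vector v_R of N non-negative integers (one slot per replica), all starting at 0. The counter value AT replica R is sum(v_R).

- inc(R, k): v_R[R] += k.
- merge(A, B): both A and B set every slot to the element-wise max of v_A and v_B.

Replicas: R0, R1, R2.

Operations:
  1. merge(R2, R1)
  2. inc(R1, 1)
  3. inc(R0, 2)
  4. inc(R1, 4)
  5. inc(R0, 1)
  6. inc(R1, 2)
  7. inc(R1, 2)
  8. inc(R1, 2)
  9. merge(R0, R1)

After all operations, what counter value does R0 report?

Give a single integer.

Answer: 14

Derivation:
Op 1: merge R2<->R1 -> R2=(0,0,0) R1=(0,0,0)
Op 2: inc R1 by 1 -> R1=(0,1,0) value=1
Op 3: inc R0 by 2 -> R0=(2,0,0) value=2
Op 4: inc R1 by 4 -> R1=(0,5,0) value=5
Op 5: inc R0 by 1 -> R0=(3,0,0) value=3
Op 6: inc R1 by 2 -> R1=(0,7,0) value=7
Op 7: inc R1 by 2 -> R1=(0,9,0) value=9
Op 8: inc R1 by 2 -> R1=(0,11,0) value=11
Op 9: merge R0<->R1 -> R0=(3,11,0) R1=(3,11,0)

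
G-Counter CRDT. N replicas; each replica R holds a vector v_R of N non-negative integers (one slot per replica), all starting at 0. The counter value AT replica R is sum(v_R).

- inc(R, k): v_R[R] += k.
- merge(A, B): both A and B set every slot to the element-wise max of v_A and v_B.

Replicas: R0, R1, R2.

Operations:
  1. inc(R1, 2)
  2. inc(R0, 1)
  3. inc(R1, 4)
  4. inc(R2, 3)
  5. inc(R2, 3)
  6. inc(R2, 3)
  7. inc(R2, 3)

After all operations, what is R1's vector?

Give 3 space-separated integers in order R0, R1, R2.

Answer: 0 6 0

Derivation:
Op 1: inc R1 by 2 -> R1=(0,2,0) value=2
Op 2: inc R0 by 1 -> R0=(1,0,0) value=1
Op 3: inc R1 by 4 -> R1=(0,6,0) value=6
Op 4: inc R2 by 3 -> R2=(0,0,3) value=3
Op 5: inc R2 by 3 -> R2=(0,0,6) value=6
Op 6: inc R2 by 3 -> R2=(0,0,9) value=9
Op 7: inc R2 by 3 -> R2=(0,0,12) value=12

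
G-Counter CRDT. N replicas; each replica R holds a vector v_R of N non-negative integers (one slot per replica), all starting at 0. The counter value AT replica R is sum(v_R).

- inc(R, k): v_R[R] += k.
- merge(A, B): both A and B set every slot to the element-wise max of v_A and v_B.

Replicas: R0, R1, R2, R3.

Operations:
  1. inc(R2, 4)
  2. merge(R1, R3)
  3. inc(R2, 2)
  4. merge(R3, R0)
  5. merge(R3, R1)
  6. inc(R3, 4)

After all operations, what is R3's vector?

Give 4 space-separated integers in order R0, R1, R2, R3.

Answer: 0 0 0 4

Derivation:
Op 1: inc R2 by 4 -> R2=(0,0,4,0) value=4
Op 2: merge R1<->R3 -> R1=(0,0,0,0) R3=(0,0,0,0)
Op 3: inc R2 by 2 -> R2=(0,0,6,0) value=6
Op 4: merge R3<->R0 -> R3=(0,0,0,0) R0=(0,0,0,0)
Op 5: merge R3<->R1 -> R3=(0,0,0,0) R1=(0,0,0,0)
Op 6: inc R3 by 4 -> R3=(0,0,0,4) value=4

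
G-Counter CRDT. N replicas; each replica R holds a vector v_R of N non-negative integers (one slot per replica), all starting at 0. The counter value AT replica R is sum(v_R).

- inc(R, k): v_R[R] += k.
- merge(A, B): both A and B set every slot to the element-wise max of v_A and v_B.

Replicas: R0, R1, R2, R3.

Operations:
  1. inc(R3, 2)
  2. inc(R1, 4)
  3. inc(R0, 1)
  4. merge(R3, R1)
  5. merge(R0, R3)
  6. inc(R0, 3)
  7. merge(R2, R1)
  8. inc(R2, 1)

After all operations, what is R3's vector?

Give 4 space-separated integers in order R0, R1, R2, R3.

Op 1: inc R3 by 2 -> R3=(0,0,0,2) value=2
Op 2: inc R1 by 4 -> R1=(0,4,0,0) value=4
Op 3: inc R0 by 1 -> R0=(1,0,0,0) value=1
Op 4: merge R3<->R1 -> R3=(0,4,0,2) R1=(0,4,0,2)
Op 5: merge R0<->R3 -> R0=(1,4,0,2) R3=(1,4,0,2)
Op 6: inc R0 by 3 -> R0=(4,4,0,2) value=10
Op 7: merge R2<->R1 -> R2=(0,4,0,2) R1=(0,4,0,2)
Op 8: inc R2 by 1 -> R2=(0,4,1,2) value=7

Answer: 1 4 0 2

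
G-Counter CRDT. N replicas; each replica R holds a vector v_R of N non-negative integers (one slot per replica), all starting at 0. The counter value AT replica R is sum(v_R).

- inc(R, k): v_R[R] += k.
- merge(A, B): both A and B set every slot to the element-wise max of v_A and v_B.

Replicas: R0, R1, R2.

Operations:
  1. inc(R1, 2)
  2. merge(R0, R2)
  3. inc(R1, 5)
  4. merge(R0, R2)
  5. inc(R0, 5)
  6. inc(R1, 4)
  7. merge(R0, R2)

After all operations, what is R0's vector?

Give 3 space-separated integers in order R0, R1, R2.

Op 1: inc R1 by 2 -> R1=(0,2,0) value=2
Op 2: merge R0<->R2 -> R0=(0,0,0) R2=(0,0,0)
Op 3: inc R1 by 5 -> R1=(0,7,0) value=7
Op 4: merge R0<->R2 -> R0=(0,0,0) R2=(0,0,0)
Op 5: inc R0 by 5 -> R0=(5,0,0) value=5
Op 6: inc R1 by 4 -> R1=(0,11,0) value=11
Op 7: merge R0<->R2 -> R0=(5,0,0) R2=(5,0,0)

Answer: 5 0 0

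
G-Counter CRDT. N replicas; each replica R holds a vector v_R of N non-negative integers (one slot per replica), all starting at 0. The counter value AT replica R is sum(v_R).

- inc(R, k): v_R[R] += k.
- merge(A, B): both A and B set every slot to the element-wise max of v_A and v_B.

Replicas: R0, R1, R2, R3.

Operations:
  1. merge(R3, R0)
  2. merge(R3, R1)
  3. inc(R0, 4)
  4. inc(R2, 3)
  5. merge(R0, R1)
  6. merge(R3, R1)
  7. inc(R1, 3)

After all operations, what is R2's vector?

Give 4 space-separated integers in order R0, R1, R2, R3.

Op 1: merge R3<->R0 -> R3=(0,0,0,0) R0=(0,0,0,0)
Op 2: merge R3<->R1 -> R3=(0,0,0,0) R1=(0,0,0,0)
Op 3: inc R0 by 4 -> R0=(4,0,0,0) value=4
Op 4: inc R2 by 3 -> R2=(0,0,3,0) value=3
Op 5: merge R0<->R1 -> R0=(4,0,0,0) R1=(4,0,0,0)
Op 6: merge R3<->R1 -> R3=(4,0,0,0) R1=(4,0,0,0)
Op 7: inc R1 by 3 -> R1=(4,3,0,0) value=7

Answer: 0 0 3 0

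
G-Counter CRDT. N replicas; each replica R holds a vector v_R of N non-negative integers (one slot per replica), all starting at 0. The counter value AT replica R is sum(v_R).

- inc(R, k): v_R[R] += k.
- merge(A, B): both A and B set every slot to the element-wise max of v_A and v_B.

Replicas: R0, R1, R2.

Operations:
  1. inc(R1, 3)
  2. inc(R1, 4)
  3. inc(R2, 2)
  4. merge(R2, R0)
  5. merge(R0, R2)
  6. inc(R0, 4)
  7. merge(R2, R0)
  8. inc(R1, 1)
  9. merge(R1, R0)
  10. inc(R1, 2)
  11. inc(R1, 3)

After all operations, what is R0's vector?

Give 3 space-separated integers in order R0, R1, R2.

Op 1: inc R1 by 3 -> R1=(0,3,0) value=3
Op 2: inc R1 by 4 -> R1=(0,7,0) value=7
Op 3: inc R2 by 2 -> R2=(0,0,2) value=2
Op 4: merge R2<->R0 -> R2=(0,0,2) R0=(0,0,2)
Op 5: merge R0<->R2 -> R0=(0,0,2) R2=(0,0,2)
Op 6: inc R0 by 4 -> R0=(4,0,2) value=6
Op 7: merge R2<->R0 -> R2=(4,0,2) R0=(4,0,2)
Op 8: inc R1 by 1 -> R1=(0,8,0) value=8
Op 9: merge R1<->R0 -> R1=(4,8,2) R0=(4,8,2)
Op 10: inc R1 by 2 -> R1=(4,10,2) value=16
Op 11: inc R1 by 3 -> R1=(4,13,2) value=19

Answer: 4 8 2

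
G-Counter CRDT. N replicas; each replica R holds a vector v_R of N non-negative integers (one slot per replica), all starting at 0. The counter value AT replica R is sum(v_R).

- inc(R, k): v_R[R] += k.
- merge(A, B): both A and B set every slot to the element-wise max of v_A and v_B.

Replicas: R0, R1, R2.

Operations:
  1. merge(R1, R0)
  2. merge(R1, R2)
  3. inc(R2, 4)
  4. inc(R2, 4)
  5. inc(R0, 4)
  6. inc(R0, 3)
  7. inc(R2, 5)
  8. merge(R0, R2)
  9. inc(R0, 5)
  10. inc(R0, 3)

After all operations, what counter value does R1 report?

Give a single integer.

Op 1: merge R1<->R0 -> R1=(0,0,0) R0=(0,0,0)
Op 2: merge R1<->R2 -> R1=(0,0,0) R2=(0,0,0)
Op 3: inc R2 by 4 -> R2=(0,0,4) value=4
Op 4: inc R2 by 4 -> R2=(0,0,8) value=8
Op 5: inc R0 by 4 -> R0=(4,0,0) value=4
Op 6: inc R0 by 3 -> R0=(7,0,0) value=7
Op 7: inc R2 by 5 -> R2=(0,0,13) value=13
Op 8: merge R0<->R2 -> R0=(7,0,13) R2=(7,0,13)
Op 9: inc R0 by 5 -> R0=(12,0,13) value=25
Op 10: inc R0 by 3 -> R0=(15,0,13) value=28

Answer: 0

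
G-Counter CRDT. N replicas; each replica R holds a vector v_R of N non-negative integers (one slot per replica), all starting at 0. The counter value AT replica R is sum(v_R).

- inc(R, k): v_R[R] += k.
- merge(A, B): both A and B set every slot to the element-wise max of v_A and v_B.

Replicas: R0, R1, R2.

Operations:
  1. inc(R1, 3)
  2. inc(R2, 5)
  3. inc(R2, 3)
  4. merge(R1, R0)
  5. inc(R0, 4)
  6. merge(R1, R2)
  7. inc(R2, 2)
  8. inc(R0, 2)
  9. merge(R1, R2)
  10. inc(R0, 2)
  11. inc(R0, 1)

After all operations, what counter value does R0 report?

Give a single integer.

Op 1: inc R1 by 3 -> R1=(0,3,0) value=3
Op 2: inc R2 by 5 -> R2=(0,0,5) value=5
Op 3: inc R2 by 3 -> R2=(0,0,8) value=8
Op 4: merge R1<->R0 -> R1=(0,3,0) R0=(0,3,0)
Op 5: inc R0 by 4 -> R0=(4,3,0) value=7
Op 6: merge R1<->R2 -> R1=(0,3,8) R2=(0,3,8)
Op 7: inc R2 by 2 -> R2=(0,3,10) value=13
Op 8: inc R0 by 2 -> R0=(6,3,0) value=9
Op 9: merge R1<->R2 -> R1=(0,3,10) R2=(0,3,10)
Op 10: inc R0 by 2 -> R0=(8,3,0) value=11
Op 11: inc R0 by 1 -> R0=(9,3,0) value=12

Answer: 12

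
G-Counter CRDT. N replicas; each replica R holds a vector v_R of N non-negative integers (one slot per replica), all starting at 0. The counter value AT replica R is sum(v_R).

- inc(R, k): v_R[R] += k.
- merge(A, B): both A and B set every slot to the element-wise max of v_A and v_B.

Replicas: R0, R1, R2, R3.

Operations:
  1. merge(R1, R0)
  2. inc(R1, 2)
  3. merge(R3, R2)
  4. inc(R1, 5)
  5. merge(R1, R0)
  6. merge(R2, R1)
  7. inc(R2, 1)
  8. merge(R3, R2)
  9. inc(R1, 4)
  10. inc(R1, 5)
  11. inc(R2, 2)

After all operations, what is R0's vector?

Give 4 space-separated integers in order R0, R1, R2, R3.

Op 1: merge R1<->R0 -> R1=(0,0,0,0) R0=(0,0,0,0)
Op 2: inc R1 by 2 -> R1=(0,2,0,0) value=2
Op 3: merge R3<->R2 -> R3=(0,0,0,0) R2=(0,0,0,0)
Op 4: inc R1 by 5 -> R1=(0,7,0,0) value=7
Op 5: merge R1<->R0 -> R1=(0,7,0,0) R0=(0,7,0,0)
Op 6: merge R2<->R1 -> R2=(0,7,0,0) R1=(0,7,0,0)
Op 7: inc R2 by 1 -> R2=(0,7,1,0) value=8
Op 8: merge R3<->R2 -> R3=(0,7,1,0) R2=(0,7,1,0)
Op 9: inc R1 by 4 -> R1=(0,11,0,0) value=11
Op 10: inc R1 by 5 -> R1=(0,16,0,0) value=16
Op 11: inc R2 by 2 -> R2=(0,7,3,0) value=10

Answer: 0 7 0 0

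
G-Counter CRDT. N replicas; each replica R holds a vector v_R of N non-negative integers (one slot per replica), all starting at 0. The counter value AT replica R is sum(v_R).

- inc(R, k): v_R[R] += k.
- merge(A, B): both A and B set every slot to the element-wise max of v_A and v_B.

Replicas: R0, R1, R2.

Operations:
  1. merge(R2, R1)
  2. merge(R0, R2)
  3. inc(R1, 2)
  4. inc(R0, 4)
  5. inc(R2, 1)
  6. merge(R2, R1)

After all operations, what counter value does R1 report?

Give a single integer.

Answer: 3

Derivation:
Op 1: merge R2<->R1 -> R2=(0,0,0) R1=(0,0,0)
Op 2: merge R0<->R2 -> R0=(0,0,0) R2=(0,0,0)
Op 3: inc R1 by 2 -> R1=(0,2,0) value=2
Op 4: inc R0 by 4 -> R0=(4,0,0) value=4
Op 5: inc R2 by 1 -> R2=(0,0,1) value=1
Op 6: merge R2<->R1 -> R2=(0,2,1) R1=(0,2,1)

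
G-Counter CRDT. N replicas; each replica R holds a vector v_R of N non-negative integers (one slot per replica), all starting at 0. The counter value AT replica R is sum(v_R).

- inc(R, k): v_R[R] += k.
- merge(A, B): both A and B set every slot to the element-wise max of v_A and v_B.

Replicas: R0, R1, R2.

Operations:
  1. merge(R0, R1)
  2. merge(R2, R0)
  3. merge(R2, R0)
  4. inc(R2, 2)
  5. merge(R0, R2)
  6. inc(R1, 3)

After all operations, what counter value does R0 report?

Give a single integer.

Op 1: merge R0<->R1 -> R0=(0,0,0) R1=(0,0,0)
Op 2: merge R2<->R0 -> R2=(0,0,0) R0=(0,0,0)
Op 3: merge R2<->R0 -> R2=(0,0,0) R0=(0,0,0)
Op 4: inc R2 by 2 -> R2=(0,0,2) value=2
Op 5: merge R0<->R2 -> R0=(0,0,2) R2=(0,0,2)
Op 6: inc R1 by 3 -> R1=(0,3,0) value=3

Answer: 2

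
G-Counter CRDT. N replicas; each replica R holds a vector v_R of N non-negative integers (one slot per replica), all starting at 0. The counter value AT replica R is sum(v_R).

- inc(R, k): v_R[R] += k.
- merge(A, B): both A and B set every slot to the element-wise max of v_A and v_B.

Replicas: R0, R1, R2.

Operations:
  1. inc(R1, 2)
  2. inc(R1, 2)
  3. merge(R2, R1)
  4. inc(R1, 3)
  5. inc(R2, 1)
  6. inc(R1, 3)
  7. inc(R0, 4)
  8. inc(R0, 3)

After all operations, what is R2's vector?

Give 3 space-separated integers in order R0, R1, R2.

Answer: 0 4 1

Derivation:
Op 1: inc R1 by 2 -> R1=(0,2,0) value=2
Op 2: inc R1 by 2 -> R1=(0,4,0) value=4
Op 3: merge R2<->R1 -> R2=(0,4,0) R1=(0,4,0)
Op 4: inc R1 by 3 -> R1=(0,7,0) value=7
Op 5: inc R2 by 1 -> R2=(0,4,1) value=5
Op 6: inc R1 by 3 -> R1=(0,10,0) value=10
Op 7: inc R0 by 4 -> R0=(4,0,0) value=4
Op 8: inc R0 by 3 -> R0=(7,0,0) value=7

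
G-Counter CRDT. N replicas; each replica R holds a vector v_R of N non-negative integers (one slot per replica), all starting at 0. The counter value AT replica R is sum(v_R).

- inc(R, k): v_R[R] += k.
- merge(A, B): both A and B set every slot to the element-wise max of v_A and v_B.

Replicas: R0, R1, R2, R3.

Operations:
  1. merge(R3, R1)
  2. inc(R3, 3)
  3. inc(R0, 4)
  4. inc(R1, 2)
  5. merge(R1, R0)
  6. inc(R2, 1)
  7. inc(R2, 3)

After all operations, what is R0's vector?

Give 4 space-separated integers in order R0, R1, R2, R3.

Op 1: merge R3<->R1 -> R3=(0,0,0,0) R1=(0,0,0,0)
Op 2: inc R3 by 3 -> R3=(0,0,0,3) value=3
Op 3: inc R0 by 4 -> R0=(4,0,0,0) value=4
Op 4: inc R1 by 2 -> R1=(0,2,0,0) value=2
Op 5: merge R1<->R0 -> R1=(4,2,0,0) R0=(4,2,0,0)
Op 6: inc R2 by 1 -> R2=(0,0,1,0) value=1
Op 7: inc R2 by 3 -> R2=(0,0,4,0) value=4

Answer: 4 2 0 0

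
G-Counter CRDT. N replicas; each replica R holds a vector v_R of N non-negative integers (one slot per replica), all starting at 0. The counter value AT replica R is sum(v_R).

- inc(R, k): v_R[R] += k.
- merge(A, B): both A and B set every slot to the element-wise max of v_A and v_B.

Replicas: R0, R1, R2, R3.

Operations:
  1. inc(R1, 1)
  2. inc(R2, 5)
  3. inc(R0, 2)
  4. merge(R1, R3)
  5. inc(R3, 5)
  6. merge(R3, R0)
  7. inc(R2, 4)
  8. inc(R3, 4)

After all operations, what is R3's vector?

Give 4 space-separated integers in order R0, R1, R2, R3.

Answer: 2 1 0 9

Derivation:
Op 1: inc R1 by 1 -> R1=(0,1,0,0) value=1
Op 2: inc R2 by 5 -> R2=(0,0,5,0) value=5
Op 3: inc R0 by 2 -> R0=(2,0,0,0) value=2
Op 4: merge R1<->R3 -> R1=(0,1,0,0) R3=(0,1,0,0)
Op 5: inc R3 by 5 -> R3=(0,1,0,5) value=6
Op 6: merge R3<->R0 -> R3=(2,1,0,5) R0=(2,1,0,5)
Op 7: inc R2 by 4 -> R2=(0,0,9,0) value=9
Op 8: inc R3 by 4 -> R3=(2,1,0,9) value=12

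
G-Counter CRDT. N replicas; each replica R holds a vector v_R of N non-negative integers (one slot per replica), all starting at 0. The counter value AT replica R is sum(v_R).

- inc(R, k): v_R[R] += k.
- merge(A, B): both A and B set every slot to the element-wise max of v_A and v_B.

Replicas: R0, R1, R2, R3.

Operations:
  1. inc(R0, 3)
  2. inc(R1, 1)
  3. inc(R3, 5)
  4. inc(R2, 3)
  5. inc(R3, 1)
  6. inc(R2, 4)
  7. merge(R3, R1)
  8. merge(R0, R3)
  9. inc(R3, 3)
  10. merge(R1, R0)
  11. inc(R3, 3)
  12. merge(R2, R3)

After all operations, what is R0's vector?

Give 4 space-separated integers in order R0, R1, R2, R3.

Answer: 3 1 0 6

Derivation:
Op 1: inc R0 by 3 -> R0=(3,0,0,0) value=3
Op 2: inc R1 by 1 -> R1=(0,1,0,0) value=1
Op 3: inc R3 by 5 -> R3=(0,0,0,5) value=5
Op 4: inc R2 by 3 -> R2=(0,0,3,0) value=3
Op 5: inc R3 by 1 -> R3=(0,0,0,6) value=6
Op 6: inc R2 by 4 -> R2=(0,0,7,0) value=7
Op 7: merge R3<->R1 -> R3=(0,1,0,6) R1=(0,1,0,6)
Op 8: merge R0<->R3 -> R0=(3,1,0,6) R3=(3,1,0,6)
Op 9: inc R3 by 3 -> R3=(3,1,0,9) value=13
Op 10: merge R1<->R0 -> R1=(3,1,0,6) R0=(3,1,0,6)
Op 11: inc R3 by 3 -> R3=(3,1,0,12) value=16
Op 12: merge R2<->R3 -> R2=(3,1,7,12) R3=(3,1,7,12)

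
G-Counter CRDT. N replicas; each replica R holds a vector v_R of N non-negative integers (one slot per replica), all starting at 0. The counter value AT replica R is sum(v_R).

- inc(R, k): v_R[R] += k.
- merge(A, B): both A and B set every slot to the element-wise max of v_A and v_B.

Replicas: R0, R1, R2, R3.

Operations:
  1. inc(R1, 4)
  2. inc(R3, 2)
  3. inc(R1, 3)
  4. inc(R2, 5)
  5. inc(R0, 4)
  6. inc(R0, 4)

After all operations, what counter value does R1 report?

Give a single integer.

Answer: 7

Derivation:
Op 1: inc R1 by 4 -> R1=(0,4,0,0) value=4
Op 2: inc R3 by 2 -> R3=(0,0,0,2) value=2
Op 3: inc R1 by 3 -> R1=(0,7,0,0) value=7
Op 4: inc R2 by 5 -> R2=(0,0,5,0) value=5
Op 5: inc R0 by 4 -> R0=(4,0,0,0) value=4
Op 6: inc R0 by 4 -> R0=(8,0,0,0) value=8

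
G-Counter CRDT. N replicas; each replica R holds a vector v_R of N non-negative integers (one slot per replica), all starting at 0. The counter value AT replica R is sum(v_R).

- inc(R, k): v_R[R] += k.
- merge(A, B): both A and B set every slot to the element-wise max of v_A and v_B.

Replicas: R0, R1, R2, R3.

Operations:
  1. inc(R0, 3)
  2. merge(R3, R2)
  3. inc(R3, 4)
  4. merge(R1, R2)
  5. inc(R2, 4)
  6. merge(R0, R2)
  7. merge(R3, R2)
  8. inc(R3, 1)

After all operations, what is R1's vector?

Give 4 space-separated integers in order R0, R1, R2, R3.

Op 1: inc R0 by 3 -> R0=(3,0,0,0) value=3
Op 2: merge R3<->R2 -> R3=(0,0,0,0) R2=(0,0,0,0)
Op 3: inc R3 by 4 -> R3=(0,0,0,4) value=4
Op 4: merge R1<->R2 -> R1=(0,0,0,0) R2=(0,0,0,0)
Op 5: inc R2 by 4 -> R2=(0,0,4,0) value=4
Op 6: merge R0<->R2 -> R0=(3,0,4,0) R2=(3,0,4,0)
Op 7: merge R3<->R2 -> R3=(3,0,4,4) R2=(3,0,4,4)
Op 8: inc R3 by 1 -> R3=(3,0,4,5) value=12

Answer: 0 0 0 0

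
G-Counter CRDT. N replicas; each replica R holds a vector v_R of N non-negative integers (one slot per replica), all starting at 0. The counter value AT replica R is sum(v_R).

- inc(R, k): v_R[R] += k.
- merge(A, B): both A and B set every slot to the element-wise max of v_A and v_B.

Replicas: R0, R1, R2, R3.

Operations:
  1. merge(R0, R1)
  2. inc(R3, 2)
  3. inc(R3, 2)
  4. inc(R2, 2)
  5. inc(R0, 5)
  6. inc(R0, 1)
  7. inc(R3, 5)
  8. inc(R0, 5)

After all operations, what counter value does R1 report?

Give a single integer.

Op 1: merge R0<->R1 -> R0=(0,0,0,0) R1=(0,0,0,0)
Op 2: inc R3 by 2 -> R3=(0,0,0,2) value=2
Op 3: inc R3 by 2 -> R3=(0,0,0,4) value=4
Op 4: inc R2 by 2 -> R2=(0,0,2,0) value=2
Op 5: inc R0 by 5 -> R0=(5,0,0,0) value=5
Op 6: inc R0 by 1 -> R0=(6,0,0,0) value=6
Op 7: inc R3 by 5 -> R3=(0,0,0,9) value=9
Op 8: inc R0 by 5 -> R0=(11,0,0,0) value=11

Answer: 0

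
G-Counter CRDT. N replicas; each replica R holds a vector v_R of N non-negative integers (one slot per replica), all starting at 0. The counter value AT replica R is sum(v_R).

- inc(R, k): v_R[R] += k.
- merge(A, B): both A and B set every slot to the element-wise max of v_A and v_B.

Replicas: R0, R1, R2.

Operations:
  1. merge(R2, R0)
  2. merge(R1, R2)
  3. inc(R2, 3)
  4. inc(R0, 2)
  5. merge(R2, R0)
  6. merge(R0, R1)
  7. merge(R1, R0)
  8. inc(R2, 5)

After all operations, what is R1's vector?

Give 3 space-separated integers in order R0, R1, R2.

Op 1: merge R2<->R0 -> R2=(0,0,0) R0=(0,0,0)
Op 2: merge R1<->R2 -> R1=(0,0,0) R2=(0,0,0)
Op 3: inc R2 by 3 -> R2=(0,0,3) value=3
Op 4: inc R0 by 2 -> R0=(2,0,0) value=2
Op 5: merge R2<->R0 -> R2=(2,0,3) R0=(2,0,3)
Op 6: merge R0<->R1 -> R0=(2,0,3) R1=(2,0,3)
Op 7: merge R1<->R0 -> R1=(2,0,3) R0=(2,0,3)
Op 8: inc R2 by 5 -> R2=(2,0,8) value=10

Answer: 2 0 3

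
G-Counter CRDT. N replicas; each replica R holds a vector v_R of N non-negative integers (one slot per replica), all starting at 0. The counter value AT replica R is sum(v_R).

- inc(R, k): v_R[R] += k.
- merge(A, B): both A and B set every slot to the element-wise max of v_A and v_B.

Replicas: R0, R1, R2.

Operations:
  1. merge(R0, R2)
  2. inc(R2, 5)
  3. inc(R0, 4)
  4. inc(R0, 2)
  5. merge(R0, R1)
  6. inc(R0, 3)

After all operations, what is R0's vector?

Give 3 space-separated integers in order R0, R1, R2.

Op 1: merge R0<->R2 -> R0=(0,0,0) R2=(0,0,0)
Op 2: inc R2 by 5 -> R2=(0,0,5) value=5
Op 3: inc R0 by 4 -> R0=(4,0,0) value=4
Op 4: inc R0 by 2 -> R0=(6,0,0) value=6
Op 5: merge R0<->R1 -> R0=(6,0,0) R1=(6,0,0)
Op 6: inc R0 by 3 -> R0=(9,0,0) value=9

Answer: 9 0 0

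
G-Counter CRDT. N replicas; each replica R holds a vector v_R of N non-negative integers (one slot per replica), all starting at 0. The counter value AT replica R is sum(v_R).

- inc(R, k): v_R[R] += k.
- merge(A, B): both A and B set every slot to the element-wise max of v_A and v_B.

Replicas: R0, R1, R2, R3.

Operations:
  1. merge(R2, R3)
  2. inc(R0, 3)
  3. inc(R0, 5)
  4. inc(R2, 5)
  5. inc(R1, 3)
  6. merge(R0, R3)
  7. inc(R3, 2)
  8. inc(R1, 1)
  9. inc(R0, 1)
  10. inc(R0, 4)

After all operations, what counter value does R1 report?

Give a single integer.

Op 1: merge R2<->R3 -> R2=(0,0,0,0) R3=(0,0,0,0)
Op 2: inc R0 by 3 -> R0=(3,0,0,0) value=3
Op 3: inc R0 by 5 -> R0=(8,0,0,0) value=8
Op 4: inc R2 by 5 -> R2=(0,0,5,0) value=5
Op 5: inc R1 by 3 -> R1=(0,3,0,0) value=3
Op 6: merge R0<->R3 -> R0=(8,0,0,0) R3=(8,0,0,0)
Op 7: inc R3 by 2 -> R3=(8,0,0,2) value=10
Op 8: inc R1 by 1 -> R1=(0,4,0,0) value=4
Op 9: inc R0 by 1 -> R0=(9,0,0,0) value=9
Op 10: inc R0 by 4 -> R0=(13,0,0,0) value=13

Answer: 4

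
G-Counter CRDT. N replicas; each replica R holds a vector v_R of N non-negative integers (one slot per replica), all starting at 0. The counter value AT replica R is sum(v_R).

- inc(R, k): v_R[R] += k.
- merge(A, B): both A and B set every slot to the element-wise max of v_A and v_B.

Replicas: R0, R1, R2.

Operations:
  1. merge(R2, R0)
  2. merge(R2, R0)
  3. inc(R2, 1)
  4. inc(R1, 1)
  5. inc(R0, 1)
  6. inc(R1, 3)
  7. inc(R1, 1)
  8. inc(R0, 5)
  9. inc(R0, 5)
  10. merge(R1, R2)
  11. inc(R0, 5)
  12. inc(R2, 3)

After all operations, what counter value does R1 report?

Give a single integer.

Answer: 6

Derivation:
Op 1: merge R2<->R0 -> R2=(0,0,0) R0=(0,0,0)
Op 2: merge R2<->R0 -> R2=(0,0,0) R0=(0,0,0)
Op 3: inc R2 by 1 -> R2=(0,0,1) value=1
Op 4: inc R1 by 1 -> R1=(0,1,0) value=1
Op 5: inc R0 by 1 -> R0=(1,0,0) value=1
Op 6: inc R1 by 3 -> R1=(0,4,0) value=4
Op 7: inc R1 by 1 -> R1=(0,5,0) value=5
Op 8: inc R0 by 5 -> R0=(6,0,0) value=6
Op 9: inc R0 by 5 -> R0=(11,0,0) value=11
Op 10: merge R1<->R2 -> R1=(0,5,1) R2=(0,5,1)
Op 11: inc R0 by 5 -> R0=(16,0,0) value=16
Op 12: inc R2 by 3 -> R2=(0,5,4) value=9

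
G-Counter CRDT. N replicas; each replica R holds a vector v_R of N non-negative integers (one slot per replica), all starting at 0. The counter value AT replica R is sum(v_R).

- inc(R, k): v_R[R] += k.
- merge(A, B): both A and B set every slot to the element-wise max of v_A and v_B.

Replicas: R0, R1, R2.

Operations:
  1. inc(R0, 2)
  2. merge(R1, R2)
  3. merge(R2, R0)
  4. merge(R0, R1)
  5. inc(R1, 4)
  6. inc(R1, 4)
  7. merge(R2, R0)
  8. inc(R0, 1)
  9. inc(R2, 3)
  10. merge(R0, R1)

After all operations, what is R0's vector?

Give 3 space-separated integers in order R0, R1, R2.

Op 1: inc R0 by 2 -> R0=(2,0,0) value=2
Op 2: merge R1<->R2 -> R1=(0,0,0) R2=(0,0,0)
Op 3: merge R2<->R0 -> R2=(2,0,0) R0=(2,0,0)
Op 4: merge R0<->R1 -> R0=(2,0,0) R1=(2,0,0)
Op 5: inc R1 by 4 -> R1=(2,4,0) value=6
Op 6: inc R1 by 4 -> R1=(2,8,0) value=10
Op 7: merge R2<->R0 -> R2=(2,0,0) R0=(2,0,0)
Op 8: inc R0 by 1 -> R0=(3,0,0) value=3
Op 9: inc R2 by 3 -> R2=(2,0,3) value=5
Op 10: merge R0<->R1 -> R0=(3,8,0) R1=(3,8,0)

Answer: 3 8 0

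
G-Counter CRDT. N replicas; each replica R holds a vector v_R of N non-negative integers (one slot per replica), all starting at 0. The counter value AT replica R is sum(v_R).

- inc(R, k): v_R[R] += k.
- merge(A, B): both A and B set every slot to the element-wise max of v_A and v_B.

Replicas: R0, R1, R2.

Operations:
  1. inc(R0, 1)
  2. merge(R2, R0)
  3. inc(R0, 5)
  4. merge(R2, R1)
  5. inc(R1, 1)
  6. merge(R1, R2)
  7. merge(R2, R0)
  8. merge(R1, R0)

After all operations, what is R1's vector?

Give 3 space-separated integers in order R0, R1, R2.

Answer: 6 1 0

Derivation:
Op 1: inc R0 by 1 -> R0=(1,0,0) value=1
Op 2: merge R2<->R0 -> R2=(1,0,0) R0=(1,0,0)
Op 3: inc R0 by 5 -> R0=(6,0,0) value=6
Op 4: merge R2<->R1 -> R2=(1,0,0) R1=(1,0,0)
Op 5: inc R1 by 1 -> R1=(1,1,0) value=2
Op 6: merge R1<->R2 -> R1=(1,1,0) R2=(1,1,0)
Op 7: merge R2<->R0 -> R2=(6,1,0) R0=(6,1,0)
Op 8: merge R1<->R0 -> R1=(6,1,0) R0=(6,1,0)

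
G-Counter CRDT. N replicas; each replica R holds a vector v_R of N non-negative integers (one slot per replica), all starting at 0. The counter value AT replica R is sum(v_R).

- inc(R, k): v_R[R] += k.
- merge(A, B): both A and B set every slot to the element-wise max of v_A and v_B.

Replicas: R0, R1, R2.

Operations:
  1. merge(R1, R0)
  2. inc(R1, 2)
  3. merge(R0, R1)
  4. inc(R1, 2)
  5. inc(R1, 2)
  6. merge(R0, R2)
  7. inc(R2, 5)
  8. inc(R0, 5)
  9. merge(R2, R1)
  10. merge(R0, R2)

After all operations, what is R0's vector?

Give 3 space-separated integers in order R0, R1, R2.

Answer: 5 6 5

Derivation:
Op 1: merge R1<->R0 -> R1=(0,0,0) R0=(0,0,0)
Op 2: inc R1 by 2 -> R1=(0,2,0) value=2
Op 3: merge R0<->R1 -> R0=(0,2,0) R1=(0,2,0)
Op 4: inc R1 by 2 -> R1=(0,4,0) value=4
Op 5: inc R1 by 2 -> R1=(0,6,0) value=6
Op 6: merge R0<->R2 -> R0=(0,2,0) R2=(0,2,0)
Op 7: inc R2 by 5 -> R2=(0,2,5) value=7
Op 8: inc R0 by 5 -> R0=(5,2,0) value=7
Op 9: merge R2<->R1 -> R2=(0,6,5) R1=(0,6,5)
Op 10: merge R0<->R2 -> R0=(5,6,5) R2=(5,6,5)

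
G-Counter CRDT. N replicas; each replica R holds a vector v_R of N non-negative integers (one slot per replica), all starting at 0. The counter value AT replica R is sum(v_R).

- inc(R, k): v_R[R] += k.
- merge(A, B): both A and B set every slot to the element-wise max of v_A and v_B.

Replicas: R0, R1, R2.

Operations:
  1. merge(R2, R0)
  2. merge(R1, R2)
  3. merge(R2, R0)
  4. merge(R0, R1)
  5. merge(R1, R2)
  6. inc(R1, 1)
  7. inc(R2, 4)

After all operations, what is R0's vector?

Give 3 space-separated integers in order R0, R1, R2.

Op 1: merge R2<->R0 -> R2=(0,0,0) R0=(0,0,0)
Op 2: merge R1<->R2 -> R1=(0,0,0) R2=(0,0,0)
Op 3: merge R2<->R0 -> R2=(0,0,0) R0=(0,0,0)
Op 4: merge R0<->R1 -> R0=(0,0,0) R1=(0,0,0)
Op 5: merge R1<->R2 -> R1=(0,0,0) R2=(0,0,0)
Op 6: inc R1 by 1 -> R1=(0,1,0) value=1
Op 7: inc R2 by 4 -> R2=(0,0,4) value=4

Answer: 0 0 0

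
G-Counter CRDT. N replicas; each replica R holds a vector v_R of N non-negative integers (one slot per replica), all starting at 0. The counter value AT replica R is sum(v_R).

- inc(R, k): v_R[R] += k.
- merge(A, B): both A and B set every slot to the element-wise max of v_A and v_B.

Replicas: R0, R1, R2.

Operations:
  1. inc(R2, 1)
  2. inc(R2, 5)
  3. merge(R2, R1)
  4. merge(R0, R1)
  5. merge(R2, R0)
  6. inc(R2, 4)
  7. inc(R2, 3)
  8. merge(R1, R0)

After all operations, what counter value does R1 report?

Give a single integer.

Answer: 6

Derivation:
Op 1: inc R2 by 1 -> R2=(0,0,1) value=1
Op 2: inc R2 by 5 -> R2=(0,0,6) value=6
Op 3: merge R2<->R1 -> R2=(0,0,6) R1=(0,0,6)
Op 4: merge R0<->R1 -> R0=(0,0,6) R1=(0,0,6)
Op 5: merge R2<->R0 -> R2=(0,0,6) R0=(0,0,6)
Op 6: inc R2 by 4 -> R2=(0,0,10) value=10
Op 7: inc R2 by 3 -> R2=(0,0,13) value=13
Op 8: merge R1<->R0 -> R1=(0,0,6) R0=(0,0,6)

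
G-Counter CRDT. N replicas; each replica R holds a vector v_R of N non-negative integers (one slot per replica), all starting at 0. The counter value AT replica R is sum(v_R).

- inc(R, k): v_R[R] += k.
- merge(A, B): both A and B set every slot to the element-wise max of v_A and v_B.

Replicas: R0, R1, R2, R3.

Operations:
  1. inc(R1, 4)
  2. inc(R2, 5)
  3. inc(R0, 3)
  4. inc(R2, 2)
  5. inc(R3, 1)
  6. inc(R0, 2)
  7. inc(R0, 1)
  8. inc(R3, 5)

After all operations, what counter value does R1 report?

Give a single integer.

Op 1: inc R1 by 4 -> R1=(0,4,0,0) value=4
Op 2: inc R2 by 5 -> R2=(0,0,5,0) value=5
Op 3: inc R0 by 3 -> R0=(3,0,0,0) value=3
Op 4: inc R2 by 2 -> R2=(0,0,7,0) value=7
Op 5: inc R3 by 1 -> R3=(0,0,0,1) value=1
Op 6: inc R0 by 2 -> R0=(5,0,0,0) value=5
Op 7: inc R0 by 1 -> R0=(6,0,0,0) value=6
Op 8: inc R3 by 5 -> R3=(0,0,0,6) value=6

Answer: 4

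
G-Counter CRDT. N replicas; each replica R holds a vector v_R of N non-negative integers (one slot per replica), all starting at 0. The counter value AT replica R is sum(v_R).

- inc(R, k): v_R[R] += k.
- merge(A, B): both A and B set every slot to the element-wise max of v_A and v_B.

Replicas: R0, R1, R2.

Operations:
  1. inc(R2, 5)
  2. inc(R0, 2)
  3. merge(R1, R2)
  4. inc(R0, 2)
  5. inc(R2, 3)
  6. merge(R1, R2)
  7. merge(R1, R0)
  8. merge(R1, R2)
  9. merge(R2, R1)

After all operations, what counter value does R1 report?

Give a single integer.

Op 1: inc R2 by 5 -> R2=(0,0,5) value=5
Op 2: inc R0 by 2 -> R0=(2,0,0) value=2
Op 3: merge R1<->R2 -> R1=(0,0,5) R2=(0,0,5)
Op 4: inc R0 by 2 -> R0=(4,0,0) value=4
Op 5: inc R2 by 3 -> R2=(0,0,8) value=8
Op 6: merge R1<->R2 -> R1=(0,0,8) R2=(0,0,8)
Op 7: merge R1<->R0 -> R1=(4,0,8) R0=(4,0,8)
Op 8: merge R1<->R2 -> R1=(4,0,8) R2=(4,0,8)
Op 9: merge R2<->R1 -> R2=(4,0,8) R1=(4,0,8)

Answer: 12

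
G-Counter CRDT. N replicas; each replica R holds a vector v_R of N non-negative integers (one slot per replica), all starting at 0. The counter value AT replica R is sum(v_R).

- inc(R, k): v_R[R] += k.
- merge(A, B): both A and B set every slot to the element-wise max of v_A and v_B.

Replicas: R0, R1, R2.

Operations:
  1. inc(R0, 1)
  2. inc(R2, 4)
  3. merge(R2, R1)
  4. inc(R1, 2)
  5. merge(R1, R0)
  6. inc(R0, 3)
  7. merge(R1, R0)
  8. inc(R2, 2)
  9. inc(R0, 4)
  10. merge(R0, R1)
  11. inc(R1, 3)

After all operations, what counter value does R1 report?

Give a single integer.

Op 1: inc R0 by 1 -> R0=(1,0,0) value=1
Op 2: inc R2 by 4 -> R2=(0,0,4) value=4
Op 3: merge R2<->R1 -> R2=(0,0,4) R1=(0,0,4)
Op 4: inc R1 by 2 -> R1=(0,2,4) value=6
Op 5: merge R1<->R0 -> R1=(1,2,4) R0=(1,2,4)
Op 6: inc R0 by 3 -> R0=(4,2,4) value=10
Op 7: merge R1<->R0 -> R1=(4,2,4) R0=(4,2,4)
Op 8: inc R2 by 2 -> R2=(0,0,6) value=6
Op 9: inc R0 by 4 -> R0=(8,2,4) value=14
Op 10: merge R0<->R1 -> R0=(8,2,4) R1=(8,2,4)
Op 11: inc R1 by 3 -> R1=(8,5,4) value=17

Answer: 17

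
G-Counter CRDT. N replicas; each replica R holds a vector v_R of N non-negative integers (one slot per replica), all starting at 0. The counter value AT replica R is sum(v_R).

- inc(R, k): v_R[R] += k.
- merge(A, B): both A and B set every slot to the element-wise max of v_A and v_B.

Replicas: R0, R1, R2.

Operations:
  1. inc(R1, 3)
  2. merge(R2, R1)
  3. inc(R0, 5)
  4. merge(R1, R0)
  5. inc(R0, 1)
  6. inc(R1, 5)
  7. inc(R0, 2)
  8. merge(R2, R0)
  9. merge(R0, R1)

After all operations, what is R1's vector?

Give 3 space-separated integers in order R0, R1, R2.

Op 1: inc R1 by 3 -> R1=(0,3,0) value=3
Op 2: merge R2<->R1 -> R2=(0,3,0) R1=(0,3,0)
Op 3: inc R0 by 5 -> R0=(5,0,0) value=5
Op 4: merge R1<->R0 -> R1=(5,3,0) R0=(5,3,0)
Op 5: inc R0 by 1 -> R0=(6,3,0) value=9
Op 6: inc R1 by 5 -> R1=(5,8,0) value=13
Op 7: inc R0 by 2 -> R0=(8,3,0) value=11
Op 8: merge R2<->R0 -> R2=(8,3,0) R0=(8,3,0)
Op 9: merge R0<->R1 -> R0=(8,8,0) R1=(8,8,0)

Answer: 8 8 0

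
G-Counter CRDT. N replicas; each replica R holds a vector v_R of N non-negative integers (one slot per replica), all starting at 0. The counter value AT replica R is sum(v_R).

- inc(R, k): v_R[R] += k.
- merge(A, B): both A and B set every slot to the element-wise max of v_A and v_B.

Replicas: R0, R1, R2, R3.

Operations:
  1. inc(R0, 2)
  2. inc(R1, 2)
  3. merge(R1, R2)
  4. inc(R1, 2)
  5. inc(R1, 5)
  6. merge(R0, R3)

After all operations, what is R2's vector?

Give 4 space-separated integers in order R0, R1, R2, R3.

Answer: 0 2 0 0

Derivation:
Op 1: inc R0 by 2 -> R0=(2,0,0,0) value=2
Op 2: inc R1 by 2 -> R1=(0,2,0,0) value=2
Op 3: merge R1<->R2 -> R1=(0,2,0,0) R2=(0,2,0,0)
Op 4: inc R1 by 2 -> R1=(0,4,0,0) value=4
Op 5: inc R1 by 5 -> R1=(0,9,0,0) value=9
Op 6: merge R0<->R3 -> R0=(2,0,0,0) R3=(2,0,0,0)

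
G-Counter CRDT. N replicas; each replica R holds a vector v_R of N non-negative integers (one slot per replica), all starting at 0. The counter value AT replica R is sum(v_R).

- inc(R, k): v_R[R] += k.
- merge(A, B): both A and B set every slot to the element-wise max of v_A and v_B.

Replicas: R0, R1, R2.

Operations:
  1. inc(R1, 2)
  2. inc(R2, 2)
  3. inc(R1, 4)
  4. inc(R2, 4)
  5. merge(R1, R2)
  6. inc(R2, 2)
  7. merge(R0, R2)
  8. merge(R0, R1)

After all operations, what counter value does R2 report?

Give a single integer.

Op 1: inc R1 by 2 -> R1=(0,2,0) value=2
Op 2: inc R2 by 2 -> R2=(0,0,2) value=2
Op 3: inc R1 by 4 -> R1=(0,6,0) value=6
Op 4: inc R2 by 4 -> R2=(0,0,6) value=6
Op 5: merge R1<->R2 -> R1=(0,6,6) R2=(0,6,6)
Op 6: inc R2 by 2 -> R2=(0,6,8) value=14
Op 7: merge R0<->R2 -> R0=(0,6,8) R2=(0,6,8)
Op 8: merge R0<->R1 -> R0=(0,6,8) R1=(0,6,8)

Answer: 14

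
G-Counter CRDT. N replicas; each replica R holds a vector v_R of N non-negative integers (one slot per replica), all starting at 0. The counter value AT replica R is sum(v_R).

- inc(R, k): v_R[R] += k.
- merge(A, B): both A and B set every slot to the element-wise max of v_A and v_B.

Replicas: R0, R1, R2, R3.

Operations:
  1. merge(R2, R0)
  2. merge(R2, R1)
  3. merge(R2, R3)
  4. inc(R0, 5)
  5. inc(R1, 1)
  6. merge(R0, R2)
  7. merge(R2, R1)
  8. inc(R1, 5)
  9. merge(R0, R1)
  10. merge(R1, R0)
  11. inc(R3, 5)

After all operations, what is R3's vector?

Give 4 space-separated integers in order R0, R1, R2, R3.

Answer: 0 0 0 5

Derivation:
Op 1: merge R2<->R0 -> R2=(0,0,0,0) R0=(0,0,0,0)
Op 2: merge R2<->R1 -> R2=(0,0,0,0) R1=(0,0,0,0)
Op 3: merge R2<->R3 -> R2=(0,0,0,0) R3=(0,0,0,0)
Op 4: inc R0 by 5 -> R0=(5,0,0,0) value=5
Op 5: inc R1 by 1 -> R1=(0,1,0,0) value=1
Op 6: merge R0<->R2 -> R0=(5,0,0,0) R2=(5,0,0,0)
Op 7: merge R2<->R1 -> R2=(5,1,0,0) R1=(5,1,0,0)
Op 8: inc R1 by 5 -> R1=(5,6,0,0) value=11
Op 9: merge R0<->R1 -> R0=(5,6,0,0) R1=(5,6,0,0)
Op 10: merge R1<->R0 -> R1=(5,6,0,0) R0=(5,6,0,0)
Op 11: inc R3 by 5 -> R3=(0,0,0,5) value=5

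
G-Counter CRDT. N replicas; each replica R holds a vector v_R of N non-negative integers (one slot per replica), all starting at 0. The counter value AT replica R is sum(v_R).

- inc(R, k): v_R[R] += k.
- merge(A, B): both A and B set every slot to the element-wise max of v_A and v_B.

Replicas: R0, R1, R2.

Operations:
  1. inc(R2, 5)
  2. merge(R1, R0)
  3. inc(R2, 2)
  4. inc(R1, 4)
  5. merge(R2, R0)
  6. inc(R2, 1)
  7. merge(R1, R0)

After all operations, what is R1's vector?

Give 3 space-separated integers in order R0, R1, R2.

Answer: 0 4 7

Derivation:
Op 1: inc R2 by 5 -> R2=(0,0,5) value=5
Op 2: merge R1<->R0 -> R1=(0,0,0) R0=(0,0,0)
Op 3: inc R2 by 2 -> R2=(0,0,7) value=7
Op 4: inc R1 by 4 -> R1=(0,4,0) value=4
Op 5: merge R2<->R0 -> R2=(0,0,7) R0=(0,0,7)
Op 6: inc R2 by 1 -> R2=(0,0,8) value=8
Op 7: merge R1<->R0 -> R1=(0,4,7) R0=(0,4,7)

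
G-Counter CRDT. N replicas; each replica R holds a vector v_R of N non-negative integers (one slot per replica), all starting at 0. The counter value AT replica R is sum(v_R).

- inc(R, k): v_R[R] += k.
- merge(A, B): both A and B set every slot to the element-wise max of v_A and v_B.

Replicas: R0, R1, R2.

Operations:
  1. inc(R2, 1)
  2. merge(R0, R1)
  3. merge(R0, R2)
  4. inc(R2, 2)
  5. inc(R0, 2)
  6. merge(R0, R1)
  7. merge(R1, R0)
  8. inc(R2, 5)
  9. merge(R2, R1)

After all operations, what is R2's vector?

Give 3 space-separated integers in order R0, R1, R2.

Op 1: inc R2 by 1 -> R2=(0,0,1) value=1
Op 2: merge R0<->R1 -> R0=(0,0,0) R1=(0,0,0)
Op 3: merge R0<->R2 -> R0=(0,0,1) R2=(0,0,1)
Op 4: inc R2 by 2 -> R2=(0,0,3) value=3
Op 5: inc R0 by 2 -> R0=(2,0,1) value=3
Op 6: merge R0<->R1 -> R0=(2,0,1) R1=(2,0,1)
Op 7: merge R1<->R0 -> R1=(2,0,1) R0=(2,0,1)
Op 8: inc R2 by 5 -> R2=(0,0,8) value=8
Op 9: merge R2<->R1 -> R2=(2,0,8) R1=(2,0,8)

Answer: 2 0 8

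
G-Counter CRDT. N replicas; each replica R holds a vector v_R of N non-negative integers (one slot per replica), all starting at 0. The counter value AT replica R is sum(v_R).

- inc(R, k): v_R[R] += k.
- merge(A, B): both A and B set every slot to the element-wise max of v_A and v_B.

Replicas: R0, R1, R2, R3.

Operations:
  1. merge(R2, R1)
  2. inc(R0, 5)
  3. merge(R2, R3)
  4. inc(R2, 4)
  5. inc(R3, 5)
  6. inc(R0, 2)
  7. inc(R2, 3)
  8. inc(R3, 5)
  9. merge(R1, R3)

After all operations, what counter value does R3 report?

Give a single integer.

Answer: 10

Derivation:
Op 1: merge R2<->R1 -> R2=(0,0,0,0) R1=(0,0,0,0)
Op 2: inc R0 by 5 -> R0=(5,0,0,0) value=5
Op 3: merge R2<->R3 -> R2=(0,0,0,0) R3=(0,0,0,0)
Op 4: inc R2 by 4 -> R2=(0,0,4,0) value=4
Op 5: inc R3 by 5 -> R3=(0,0,0,5) value=5
Op 6: inc R0 by 2 -> R0=(7,0,0,0) value=7
Op 7: inc R2 by 3 -> R2=(0,0,7,0) value=7
Op 8: inc R3 by 5 -> R3=(0,0,0,10) value=10
Op 9: merge R1<->R3 -> R1=(0,0,0,10) R3=(0,0,0,10)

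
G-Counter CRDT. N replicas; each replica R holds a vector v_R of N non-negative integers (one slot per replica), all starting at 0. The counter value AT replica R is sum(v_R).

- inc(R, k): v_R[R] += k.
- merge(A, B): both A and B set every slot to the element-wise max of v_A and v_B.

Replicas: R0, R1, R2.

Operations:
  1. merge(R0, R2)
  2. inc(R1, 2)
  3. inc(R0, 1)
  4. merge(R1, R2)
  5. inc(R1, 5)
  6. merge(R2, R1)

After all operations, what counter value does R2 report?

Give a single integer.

Op 1: merge R0<->R2 -> R0=(0,0,0) R2=(0,0,0)
Op 2: inc R1 by 2 -> R1=(0,2,0) value=2
Op 3: inc R0 by 1 -> R0=(1,0,0) value=1
Op 4: merge R1<->R2 -> R1=(0,2,0) R2=(0,2,0)
Op 5: inc R1 by 5 -> R1=(0,7,0) value=7
Op 6: merge R2<->R1 -> R2=(0,7,0) R1=(0,7,0)

Answer: 7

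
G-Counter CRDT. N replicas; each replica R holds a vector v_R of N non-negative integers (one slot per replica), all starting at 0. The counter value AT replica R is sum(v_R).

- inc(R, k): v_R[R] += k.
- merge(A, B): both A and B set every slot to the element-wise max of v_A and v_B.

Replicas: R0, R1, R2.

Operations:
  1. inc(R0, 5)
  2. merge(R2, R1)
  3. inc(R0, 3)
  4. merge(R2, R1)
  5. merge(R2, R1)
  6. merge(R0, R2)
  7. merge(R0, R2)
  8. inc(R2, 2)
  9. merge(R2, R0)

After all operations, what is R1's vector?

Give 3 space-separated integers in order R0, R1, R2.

Op 1: inc R0 by 5 -> R0=(5,0,0) value=5
Op 2: merge R2<->R1 -> R2=(0,0,0) R1=(0,0,0)
Op 3: inc R0 by 3 -> R0=(8,0,0) value=8
Op 4: merge R2<->R1 -> R2=(0,0,0) R1=(0,0,0)
Op 5: merge R2<->R1 -> R2=(0,0,0) R1=(0,0,0)
Op 6: merge R0<->R2 -> R0=(8,0,0) R2=(8,0,0)
Op 7: merge R0<->R2 -> R0=(8,0,0) R2=(8,0,0)
Op 8: inc R2 by 2 -> R2=(8,0,2) value=10
Op 9: merge R2<->R0 -> R2=(8,0,2) R0=(8,0,2)

Answer: 0 0 0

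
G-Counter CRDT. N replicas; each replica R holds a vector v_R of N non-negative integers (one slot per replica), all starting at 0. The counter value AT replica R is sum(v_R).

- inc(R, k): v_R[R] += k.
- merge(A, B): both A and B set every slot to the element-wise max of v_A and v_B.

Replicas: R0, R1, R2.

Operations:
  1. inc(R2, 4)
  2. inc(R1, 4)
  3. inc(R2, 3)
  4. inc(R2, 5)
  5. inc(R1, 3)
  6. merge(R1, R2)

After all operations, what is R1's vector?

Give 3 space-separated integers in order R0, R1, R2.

Answer: 0 7 12

Derivation:
Op 1: inc R2 by 4 -> R2=(0,0,4) value=4
Op 2: inc R1 by 4 -> R1=(0,4,0) value=4
Op 3: inc R2 by 3 -> R2=(0,0,7) value=7
Op 4: inc R2 by 5 -> R2=(0,0,12) value=12
Op 5: inc R1 by 3 -> R1=(0,7,0) value=7
Op 6: merge R1<->R2 -> R1=(0,7,12) R2=(0,7,12)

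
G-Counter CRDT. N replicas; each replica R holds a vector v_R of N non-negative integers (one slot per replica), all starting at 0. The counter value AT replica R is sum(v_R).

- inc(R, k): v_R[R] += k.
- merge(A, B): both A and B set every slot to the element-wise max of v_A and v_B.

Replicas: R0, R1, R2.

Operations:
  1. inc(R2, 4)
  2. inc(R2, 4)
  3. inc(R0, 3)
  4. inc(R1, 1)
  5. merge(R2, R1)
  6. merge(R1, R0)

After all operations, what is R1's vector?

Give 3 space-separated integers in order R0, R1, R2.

Answer: 3 1 8

Derivation:
Op 1: inc R2 by 4 -> R2=(0,0,4) value=4
Op 2: inc R2 by 4 -> R2=(0,0,8) value=8
Op 3: inc R0 by 3 -> R0=(3,0,0) value=3
Op 4: inc R1 by 1 -> R1=(0,1,0) value=1
Op 5: merge R2<->R1 -> R2=(0,1,8) R1=(0,1,8)
Op 6: merge R1<->R0 -> R1=(3,1,8) R0=(3,1,8)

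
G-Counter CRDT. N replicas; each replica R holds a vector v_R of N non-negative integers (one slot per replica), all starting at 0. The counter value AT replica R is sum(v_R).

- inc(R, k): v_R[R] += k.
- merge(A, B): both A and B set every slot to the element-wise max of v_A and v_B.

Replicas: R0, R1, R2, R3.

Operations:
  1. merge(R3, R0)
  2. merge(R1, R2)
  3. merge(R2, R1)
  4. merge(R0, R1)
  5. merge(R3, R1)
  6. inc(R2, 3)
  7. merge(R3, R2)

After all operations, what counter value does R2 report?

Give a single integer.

Answer: 3

Derivation:
Op 1: merge R3<->R0 -> R3=(0,0,0,0) R0=(0,0,0,0)
Op 2: merge R1<->R2 -> R1=(0,0,0,0) R2=(0,0,0,0)
Op 3: merge R2<->R1 -> R2=(0,0,0,0) R1=(0,0,0,0)
Op 4: merge R0<->R1 -> R0=(0,0,0,0) R1=(0,0,0,0)
Op 5: merge R3<->R1 -> R3=(0,0,0,0) R1=(0,0,0,0)
Op 6: inc R2 by 3 -> R2=(0,0,3,0) value=3
Op 7: merge R3<->R2 -> R3=(0,0,3,0) R2=(0,0,3,0)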